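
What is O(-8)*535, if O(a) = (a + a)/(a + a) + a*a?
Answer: 34775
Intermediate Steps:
O(a) = 1 + a² (O(a) = (2*a)/((2*a)) + a² = (2*a)*(1/(2*a)) + a² = 1 + a²)
O(-8)*535 = (1 + (-8)²)*535 = (1 + 64)*535 = 65*535 = 34775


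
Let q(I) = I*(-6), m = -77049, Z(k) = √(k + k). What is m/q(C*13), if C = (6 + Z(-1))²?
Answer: 25683/(26*(6 + I*√2)²) ≈ 23.259 - 11.609*I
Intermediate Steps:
Z(k) = √2*√k (Z(k) = √(2*k) = √2*√k)
C = (6 + I*√2)² (C = (6 + √2*√(-1))² = (6 + √2*I)² = (6 + I*√2)² ≈ 34.0 + 16.971*I)
q(I) = -6*I
m/q(C*13) = -77049*(-1/(78*(6 + I*√2)²)) = -(-25683)/(26*(6 + I*√2)²) = 25683/(26*(6 + I*√2)²)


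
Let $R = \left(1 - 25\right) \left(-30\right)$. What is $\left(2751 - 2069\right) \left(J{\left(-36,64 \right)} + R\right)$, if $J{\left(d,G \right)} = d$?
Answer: $466488$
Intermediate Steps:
$R = 720$ ($R = \left(-24\right) \left(-30\right) = 720$)
$\left(2751 - 2069\right) \left(J{\left(-36,64 \right)} + R\right) = \left(2751 - 2069\right) \left(-36 + 720\right) = 682 \cdot 684 = 466488$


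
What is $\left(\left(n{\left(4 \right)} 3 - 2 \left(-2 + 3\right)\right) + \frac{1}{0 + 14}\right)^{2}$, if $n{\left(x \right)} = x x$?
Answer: $\frac{416025}{196} \approx 2122.6$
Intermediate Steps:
$n{\left(x \right)} = x^{2}$
$\left(\left(n{\left(4 \right)} 3 - 2 \left(-2 + 3\right)\right) + \frac{1}{0 + 14}\right)^{2} = \left(\left(4^{2} \cdot 3 - 2 \left(-2 + 3\right)\right) + \frac{1}{0 + 14}\right)^{2} = \left(\left(16 \cdot 3 - 2\right) + \frac{1}{14}\right)^{2} = \left(\left(48 - 2\right) + \frac{1}{14}\right)^{2} = \left(46 + \frac{1}{14}\right)^{2} = \left(\frac{645}{14}\right)^{2} = \frac{416025}{196}$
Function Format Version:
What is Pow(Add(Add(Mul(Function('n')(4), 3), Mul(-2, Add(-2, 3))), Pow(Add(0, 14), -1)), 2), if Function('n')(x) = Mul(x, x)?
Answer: Rational(416025, 196) ≈ 2122.6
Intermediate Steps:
Function('n')(x) = Pow(x, 2)
Pow(Add(Add(Mul(Function('n')(4), 3), Mul(-2, Add(-2, 3))), Pow(Add(0, 14), -1)), 2) = Pow(Add(Add(Mul(Pow(4, 2), 3), Mul(-2, Add(-2, 3))), Pow(Add(0, 14), -1)), 2) = Pow(Add(Add(Mul(16, 3), Mul(-2, 1)), Pow(14, -1)), 2) = Pow(Add(Add(48, -2), Rational(1, 14)), 2) = Pow(Add(46, Rational(1, 14)), 2) = Pow(Rational(645, 14), 2) = Rational(416025, 196)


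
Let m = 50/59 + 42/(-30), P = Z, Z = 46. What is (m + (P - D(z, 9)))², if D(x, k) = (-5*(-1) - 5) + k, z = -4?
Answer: 115605504/87025 ≈ 1328.4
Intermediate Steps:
P = 46
D(x, k) = k (D(x, k) = (5 - 5) + k = 0 + k = k)
m = -163/295 (m = 50*(1/59) + 42*(-1/30) = 50/59 - 7/5 = -163/295 ≈ -0.55254)
(m + (P - D(z, 9)))² = (-163/295 + (46 - 1*9))² = (-163/295 + (46 - 9))² = (-163/295 + 37)² = (10752/295)² = 115605504/87025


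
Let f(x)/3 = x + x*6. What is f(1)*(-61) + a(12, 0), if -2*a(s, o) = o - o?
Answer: -1281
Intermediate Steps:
f(x) = 21*x (f(x) = 3*(x + x*6) = 3*(x + 6*x) = 3*(7*x) = 21*x)
a(s, o) = 0 (a(s, o) = -(o - o)/2 = -½*0 = 0)
f(1)*(-61) + a(12, 0) = (21*1)*(-61) + 0 = 21*(-61) + 0 = -1281 + 0 = -1281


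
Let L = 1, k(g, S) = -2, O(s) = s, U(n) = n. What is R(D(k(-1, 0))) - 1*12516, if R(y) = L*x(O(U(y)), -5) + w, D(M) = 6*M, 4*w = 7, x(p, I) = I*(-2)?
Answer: -50017/4 ≈ -12504.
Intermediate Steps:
x(p, I) = -2*I
w = 7/4 (w = (¼)*7 = 7/4 ≈ 1.7500)
R(y) = 47/4 (R(y) = 1*(-2*(-5)) + 7/4 = 1*10 + 7/4 = 10 + 7/4 = 47/4)
R(D(k(-1, 0))) - 1*12516 = 47/4 - 1*12516 = 47/4 - 12516 = -50017/4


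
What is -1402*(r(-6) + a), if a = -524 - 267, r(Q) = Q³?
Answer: 1411814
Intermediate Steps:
a = -791
-1402*(r(-6) + a) = -1402*((-6)³ - 791) = -1402*(-216 - 791) = -1402*(-1007) = 1411814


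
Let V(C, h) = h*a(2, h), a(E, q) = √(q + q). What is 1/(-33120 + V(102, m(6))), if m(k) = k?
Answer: -230/7617597 - √3/91411164 ≈ -3.0212e-5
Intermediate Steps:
a(E, q) = √2*√q (a(E, q) = √(2*q) = √2*√q)
V(C, h) = √2*h^(3/2) (V(C, h) = h*(√2*√h) = √2*h^(3/2))
1/(-33120 + V(102, m(6))) = 1/(-33120 + √2*6^(3/2)) = 1/(-33120 + √2*(6*√6)) = 1/(-33120 + 12*√3)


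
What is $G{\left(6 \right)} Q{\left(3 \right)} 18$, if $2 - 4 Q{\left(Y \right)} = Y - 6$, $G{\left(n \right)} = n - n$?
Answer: $0$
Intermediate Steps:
$G{\left(n \right)} = 0$
$Q{\left(Y \right)} = 2 - \frac{Y}{4}$ ($Q{\left(Y \right)} = \frac{1}{2} - \frac{Y - 6}{4} = \frac{1}{2} - \frac{-6 + Y}{4} = \frac{1}{2} - \left(- \frac{3}{2} + \frac{Y}{4}\right) = 2 - \frac{Y}{4}$)
$G{\left(6 \right)} Q{\left(3 \right)} 18 = 0 \left(2 - \frac{3}{4}\right) 18 = 0 \cdot \frac{5}{4} \cdot 18 = 0 \cdot 18 = 0$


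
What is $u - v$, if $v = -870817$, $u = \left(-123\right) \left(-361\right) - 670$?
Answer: $914550$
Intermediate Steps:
$u = 43733$ ($u = 44403 - 670 = 43733$)
$u - v = 43733 - -870817 = 43733 + 870817 = 914550$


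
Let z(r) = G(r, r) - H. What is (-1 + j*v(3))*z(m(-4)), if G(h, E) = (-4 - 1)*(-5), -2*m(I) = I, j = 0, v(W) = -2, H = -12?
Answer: -37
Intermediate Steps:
m(I) = -I/2
G(h, E) = 25 (G(h, E) = -5*(-5) = 25)
z(r) = 37 (z(r) = 25 - 1*(-12) = 25 + 12 = 37)
(-1 + j*v(3))*z(m(-4)) = (-1 + 0*(-2))*37 = (-1 + 0)*37 = -1*37 = -37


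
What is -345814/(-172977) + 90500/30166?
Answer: 1863303116/372716013 ≈ 4.9993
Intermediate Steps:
-345814/(-172977) + 90500/30166 = -345814*(-1/172977) + 90500*(1/30166) = 49402/24711 + 45250/15083 = 1863303116/372716013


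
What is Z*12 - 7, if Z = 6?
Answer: 65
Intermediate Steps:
Z*12 - 7 = 6*12 - 7 = 72 - 7 = 65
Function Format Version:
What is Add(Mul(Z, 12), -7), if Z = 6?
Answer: 65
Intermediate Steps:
Add(Mul(Z, 12), -7) = Add(Mul(6, 12), -7) = Add(72, -7) = 65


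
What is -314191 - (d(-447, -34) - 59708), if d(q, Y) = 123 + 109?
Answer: -254715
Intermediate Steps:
d(q, Y) = 232
-314191 - (d(-447, -34) - 59708) = -314191 - (232 - 59708) = -314191 - 1*(-59476) = -314191 + 59476 = -254715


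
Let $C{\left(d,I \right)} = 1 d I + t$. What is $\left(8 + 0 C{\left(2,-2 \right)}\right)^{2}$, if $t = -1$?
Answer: $64$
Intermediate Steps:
$C{\left(d,I \right)} = -1 + I d$ ($C{\left(d,I \right)} = 1 d I - 1 = d I - 1 = I d - 1 = -1 + I d$)
$\left(8 + 0 C{\left(2,-2 \right)}\right)^{2} = \left(8 + 0 \left(-1 - 4\right)\right)^{2} = \left(8 + 0 \left(-5\right)\right)^{2} = \left(8 + 0\right)^{2} = 8^{2} = 64$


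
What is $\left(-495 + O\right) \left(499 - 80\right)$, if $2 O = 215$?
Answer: $- \frac{324725}{2} \approx -1.6236 \cdot 10^{5}$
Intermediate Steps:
$O = \frac{215}{2}$ ($O = \frac{1}{2} \cdot 215 = \frac{215}{2} \approx 107.5$)
$\left(-495 + O\right) \left(499 - 80\right) = \left(-495 + \frac{215}{2}\right) \left(499 - 80\right) = \left(- \frac{775}{2}\right) 419 = - \frac{324725}{2}$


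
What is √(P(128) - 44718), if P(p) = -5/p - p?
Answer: I*√11480586/16 ≈ 211.77*I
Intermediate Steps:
P(p) = -p - 5/p
√(P(128) - 44718) = √((-1*128 - 5/128) - 44718) = √((-128 - 5*1/128) - 44718) = √((-128 - 5/128) - 44718) = √(-16389/128 - 44718) = √(-5740293/128) = I*√11480586/16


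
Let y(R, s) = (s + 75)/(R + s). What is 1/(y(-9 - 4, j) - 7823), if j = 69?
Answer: -7/54743 ≈ -0.00012787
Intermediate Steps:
y(R, s) = (75 + s)/(R + s)
1/(y(-9 - 4, j) - 7823) = 1/((75 + 69)/((-9 - 4) + 69) - 7823) = 1/(144/(-13 + 69) - 7823) = 1/(144/56 - 7823) = 1/((1/56)*144 - 7823) = 1/(18/7 - 7823) = 1/(-54743/7) = -7/54743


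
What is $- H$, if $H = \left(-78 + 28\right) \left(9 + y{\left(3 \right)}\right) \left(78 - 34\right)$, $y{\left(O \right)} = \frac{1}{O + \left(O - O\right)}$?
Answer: $\frac{61600}{3} \approx 20533.0$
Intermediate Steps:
$y{\left(O \right)} = \frac{1}{O}$ ($y{\left(O \right)} = \frac{1}{O + 0} = \frac{1}{O}$)
$H = - \frac{61600}{3}$ ($H = \left(-78 + 28\right) \left(9 + \frac{1}{3}\right) \left(78 - 34\right) = - 50 \left(9 + \frac{1}{3}\right) 44 = \left(-50\right) \frac{28}{3} \cdot 44 = \left(- \frac{1400}{3}\right) 44 = - \frac{61600}{3} \approx -20533.0$)
$- H = \left(-1\right) \left(- \frac{61600}{3}\right) = \frac{61600}{3}$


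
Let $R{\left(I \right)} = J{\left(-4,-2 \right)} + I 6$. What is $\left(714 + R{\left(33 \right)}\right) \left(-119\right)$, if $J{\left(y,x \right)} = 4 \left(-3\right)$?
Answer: $-107100$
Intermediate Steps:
$J{\left(y,x \right)} = -12$
$R{\left(I \right)} = -12 + 6 I$ ($R{\left(I \right)} = -12 + I 6 = -12 + 6 I$)
$\left(714 + R{\left(33 \right)}\right) \left(-119\right) = \left(714 + \left(-12 + 6 \cdot 33\right)\right) \left(-119\right) = \left(714 + \left(-12 + 198\right)\right) \left(-119\right) = \left(714 + 186\right) \left(-119\right) = 900 \left(-119\right) = -107100$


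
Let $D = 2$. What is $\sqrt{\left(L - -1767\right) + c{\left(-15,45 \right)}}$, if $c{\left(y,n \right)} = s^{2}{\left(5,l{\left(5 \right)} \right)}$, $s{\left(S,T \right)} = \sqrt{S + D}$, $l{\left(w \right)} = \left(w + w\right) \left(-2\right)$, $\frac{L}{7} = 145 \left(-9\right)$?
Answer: $i \sqrt{7361} \approx 85.796 i$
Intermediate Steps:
$L = -9135$ ($L = 7 \cdot 145 \left(-9\right) = 7 \left(-1305\right) = -9135$)
$l{\left(w \right)} = - 4 w$ ($l{\left(w \right)} = 2 w \left(-2\right) = - 4 w$)
$s{\left(S,T \right)} = \sqrt{2 + S}$ ($s{\left(S,T \right)} = \sqrt{S + 2} = \sqrt{2 + S}$)
$c{\left(y,n \right)} = 7$ ($c{\left(y,n \right)} = \left(\sqrt{2 + 5}\right)^{2} = \left(\sqrt{7}\right)^{2} = 7$)
$\sqrt{\left(L - -1767\right) + c{\left(-15,45 \right)}} = \sqrt{\left(-9135 - -1767\right) + 7} = \sqrt{\left(-9135 + 1767\right) + 7} = \sqrt{-7368 + 7} = \sqrt{-7361} = i \sqrt{7361}$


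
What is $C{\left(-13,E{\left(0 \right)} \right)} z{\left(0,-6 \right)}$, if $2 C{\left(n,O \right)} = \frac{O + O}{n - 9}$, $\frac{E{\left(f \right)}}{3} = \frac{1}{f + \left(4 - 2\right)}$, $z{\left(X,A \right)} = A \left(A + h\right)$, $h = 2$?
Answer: $- \frac{18}{11} \approx -1.6364$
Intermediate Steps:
$z{\left(X,A \right)} = A \left(2 + A\right)$ ($z{\left(X,A \right)} = A \left(A + 2\right) = A \left(2 + A\right)$)
$E{\left(f \right)} = \frac{3}{2 + f}$ ($E{\left(f \right)} = \frac{3}{f + \left(4 - 2\right)} = \frac{3}{f + 2} = \frac{3}{2 + f}$)
$C{\left(n,O \right)} = \frac{O}{-9 + n}$ ($C{\left(n,O \right)} = \frac{\left(O + O\right) \frac{1}{n - 9}}{2} = \frac{2 O \frac{1}{-9 + n}}{2} = \frac{O}{-9 + n}$)
$C{\left(-13,E{\left(0 \right)} \right)} z{\left(0,-6 \right)} = \frac{3 \frac{1}{2 + 0}}{-9 - 13} \left(- 6 \left(2 - 6\right)\right) = \frac{3 \cdot \frac{1}{2}}{-22} \left(\left(-6\right) \left(-4\right)\right) = 3 \cdot \frac{1}{2} \left(- \frac{1}{22}\right) 24 = \frac{3}{2} \left(- \frac{1}{22}\right) 24 = \left(- \frac{3}{44}\right) 24 = - \frac{18}{11}$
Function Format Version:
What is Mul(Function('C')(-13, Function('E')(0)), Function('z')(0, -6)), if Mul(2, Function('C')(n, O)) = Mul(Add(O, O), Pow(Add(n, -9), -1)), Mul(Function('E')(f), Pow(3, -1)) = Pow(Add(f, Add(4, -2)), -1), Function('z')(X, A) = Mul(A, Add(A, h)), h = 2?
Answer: Rational(-18, 11) ≈ -1.6364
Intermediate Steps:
Function('z')(X, A) = Mul(A, Add(2, A)) (Function('z')(X, A) = Mul(A, Add(A, 2)) = Mul(A, Add(2, A)))
Function('E')(f) = Mul(3, Pow(Add(2, f), -1)) (Function('E')(f) = Mul(3, Pow(Add(f, Add(4, -2)), -1)) = Mul(3, Pow(Add(f, 2), -1)) = Mul(3, Pow(Add(2, f), -1)))
Function('C')(n, O) = Mul(O, Pow(Add(-9, n), -1)) (Function('C')(n, O) = Mul(Rational(1, 2), Mul(Add(O, O), Pow(Add(n, -9), -1))) = Mul(Rational(1, 2), Mul(Mul(2, O), Pow(Add(-9, n), -1))) = Mul(Rational(1, 2), Mul(2, O, Pow(Add(-9, n), -1))) = Mul(O, Pow(Add(-9, n), -1)))
Mul(Function('C')(-13, Function('E')(0)), Function('z')(0, -6)) = Mul(Mul(Mul(3, Pow(Add(2, 0), -1)), Pow(Add(-9, -13), -1)), Mul(-6, Add(2, -6))) = Mul(Mul(Mul(3, Pow(2, -1)), Pow(-22, -1)), Mul(-6, -4)) = Mul(Mul(Mul(3, Rational(1, 2)), Rational(-1, 22)), 24) = Mul(Mul(Rational(3, 2), Rational(-1, 22)), 24) = Mul(Rational(-3, 44), 24) = Rational(-18, 11)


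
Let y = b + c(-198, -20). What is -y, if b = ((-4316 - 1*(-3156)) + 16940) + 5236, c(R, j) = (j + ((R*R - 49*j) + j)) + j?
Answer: -61140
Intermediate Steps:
c(R, j) = R² - 46*j (c(R, j) = (j + ((R² - 49*j) + j)) + j = (j + (R² - 48*j)) + j = (R² - 47*j) + j = R² - 46*j)
b = 21016 (b = ((-4316 + 3156) + 16940) + 5236 = (-1160 + 16940) + 5236 = 15780 + 5236 = 21016)
y = 61140 (y = 21016 + ((-198)² - 46*(-20)) = 21016 + (39204 + 920) = 21016 + 40124 = 61140)
-y = -1*61140 = -61140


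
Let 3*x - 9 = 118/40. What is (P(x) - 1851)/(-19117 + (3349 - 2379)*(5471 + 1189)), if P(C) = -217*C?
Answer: -162923/386464980 ≈ -0.00042157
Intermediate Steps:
x = 239/60 (x = 3 + (118/40)/3 = 3 + (118*(1/40))/3 = 3 + (⅓)*(59/20) = 3 + 59/60 = 239/60 ≈ 3.9833)
(P(x) - 1851)/(-19117 + (3349 - 2379)*(5471 + 1189)) = (-217*239/60 - 1851)/(-19117 + (3349 - 2379)*(5471 + 1189)) = (-51863/60 - 1851)/(-19117 + 970*6660) = -162923/(60*(-19117 + 6460200)) = -162923/60/6441083 = -162923/60*1/6441083 = -162923/386464980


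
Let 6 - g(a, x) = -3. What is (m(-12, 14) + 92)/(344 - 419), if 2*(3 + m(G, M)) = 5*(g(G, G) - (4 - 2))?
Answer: -71/50 ≈ -1.4200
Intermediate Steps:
g(a, x) = 9 (g(a, x) = 6 - 1*(-3) = 6 + 3 = 9)
m(G, M) = 29/2 (m(G, M) = -3 + (5*(9 - (4 - 2)))/2 = -3 + (5*(9 - 1*2))/2 = -3 + (5*(9 - 2))/2 = -3 + (5*7)/2 = -3 + (½)*35 = -3 + 35/2 = 29/2)
(m(-12, 14) + 92)/(344 - 419) = (29/2 + 92)/(344 - 419) = (213/2)/(-75) = (213/2)*(-1/75) = -71/50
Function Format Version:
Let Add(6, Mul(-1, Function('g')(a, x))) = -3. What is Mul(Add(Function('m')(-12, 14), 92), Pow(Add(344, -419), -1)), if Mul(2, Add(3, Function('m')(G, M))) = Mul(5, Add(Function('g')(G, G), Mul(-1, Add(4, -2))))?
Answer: Rational(-71, 50) ≈ -1.4200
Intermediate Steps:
Function('g')(a, x) = 9 (Function('g')(a, x) = Add(6, Mul(-1, -3)) = Add(6, 3) = 9)
Function('m')(G, M) = Rational(29, 2) (Function('m')(G, M) = Add(-3, Mul(Rational(1, 2), Mul(5, Add(9, Mul(-1, Add(4, -2)))))) = Add(-3, Mul(Rational(1, 2), Mul(5, Add(9, Mul(-1, 2))))) = Add(-3, Mul(Rational(1, 2), Mul(5, Add(9, -2)))) = Add(-3, Mul(Rational(1, 2), Mul(5, 7))) = Add(-3, Mul(Rational(1, 2), 35)) = Add(-3, Rational(35, 2)) = Rational(29, 2))
Mul(Add(Function('m')(-12, 14), 92), Pow(Add(344, -419), -1)) = Mul(Add(Rational(29, 2), 92), Pow(Add(344, -419), -1)) = Mul(Rational(213, 2), Pow(-75, -1)) = Mul(Rational(213, 2), Rational(-1, 75)) = Rational(-71, 50)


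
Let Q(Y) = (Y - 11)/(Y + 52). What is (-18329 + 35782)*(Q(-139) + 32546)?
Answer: 16473607452/29 ≈ 5.6806e+8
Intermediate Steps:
Q(Y) = (-11 + Y)/(52 + Y)
(-18329 + 35782)*(Q(-139) + 32546) = (-18329 + 35782)*((-11 - 139)/(52 - 139) + 32546) = 17453*(-150/(-87) + 32546) = 17453*(-1/87*(-150) + 32546) = 17453*(50/29 + 32546) = 17453*(943884/29) = 16473607452/29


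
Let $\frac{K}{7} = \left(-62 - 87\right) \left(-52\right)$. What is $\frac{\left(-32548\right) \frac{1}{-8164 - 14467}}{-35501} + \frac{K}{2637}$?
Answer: $\frac{43574371103840}{2118626796447} \approx 20.567$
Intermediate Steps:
$K = 54236$ ($K = 7 \left(-62 - 87\right) \left(-52\right) = 7 \left(\left(-149\right) \left(-52\right)\right) = 7 \cdot 7748 = 54236$)
$\frac{\left(-32548\right) \frac{1}{-8164 - 14467}}{-35501} + \frac{K}{2637} = \frac{\left(-32548\right) \frac{1}{-8164 - 14467}}{-35501} + \frac{54236}{2637} = - \frac{32548}{-8164 - 14467} \left(- \frac{1}{35501}\right) + 54236 \cdot \frac{1}{2637} = - \frac{32548}{-22631} \left(- \frac{1}{35501}\right) + \frac{54236}{2637} = \left(-32548\right) \left(- \frac{1}{22631}\right) \left(- \frac{1}{35501}\right) + \frac{54236}{2637} = \frac{32548}{22631} \left(- \frac{1}{35501}\right) + \frac{54236}{2637} = - \frac{32548}{803423131} + \frac{54236}{2637} = \frac{43574371103840}{2118626796447}$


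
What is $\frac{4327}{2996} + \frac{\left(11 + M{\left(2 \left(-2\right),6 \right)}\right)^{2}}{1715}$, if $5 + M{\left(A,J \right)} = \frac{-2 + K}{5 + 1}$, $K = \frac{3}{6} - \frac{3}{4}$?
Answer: $\frac{3435703}{2348864} \approx 1.4627$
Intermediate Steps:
$K = - \frac{1}{4}$ ($K = 3 \cdot \frac{1}{6} - \frac{3}{4} = \frac{1}{2} - \frac{3}{4} = - \frac{1}{4} \approx -0.25$)
$M{\left(A,J \right)} = - \frac{43}{8}$ ($M{\left(A,J \right)} = -5 + \frac{-2 - \frac{1}{4}}{5 + 1} = -5 - \frac{9}{4 \cdot 6} = -5 - \frac{3}{8} = - \frac{43}{8}$)
$\frac{4327}{2996} + \frac{\left(11 + M{\left(2 \left(-2\right),6 \right)}\right)^{2}}{1715} = \frac{4327}{2996} + \frac{\left(11 - \frac{43}{8}\right)^{2}}{1715} = 4327 \cdot \frac{1}{2996} + \left(\frac{45}{8}\right)^{2} \cdot \frac{1}{1715} = \frac{4327}{2996} + \frac{2025}{64} \cdot \frac{1}{1715} = \frac{4327}{2996} + \frac{405}{21952} = \frac{3435703}{2348864}$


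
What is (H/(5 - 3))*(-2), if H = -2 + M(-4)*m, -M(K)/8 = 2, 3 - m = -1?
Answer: 66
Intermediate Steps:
m = 4 (m = 3 - 1*(-1) = 3 + 1 = 4)
M(K) = -16 (M(K) = -8*2 = -16)
H = -66 (H = -2 - 16*4 = -2 - 64 = -66)
(H/(5 - 3))*(-2) = (-66/(5 - 3))*(-2) = (-66/2)*(-2) = ((½)*(-66))*(-2) = -33*(-2) = 66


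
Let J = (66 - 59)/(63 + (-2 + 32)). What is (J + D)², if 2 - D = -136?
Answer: 164891281/8649 ≈ 19065.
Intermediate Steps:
D = 138 (D = 2 - 1*(-136) = 2 + 136 = 138)
J = 7/93 (J = 7/(63 + 30) = 7/93 ≈ 0.075269)
(J + D)² = (7/93 + 138)² = (12841/93)² = 164891281/8649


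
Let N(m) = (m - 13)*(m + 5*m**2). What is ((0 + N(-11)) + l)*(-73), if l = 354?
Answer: 1014846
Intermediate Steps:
N(m) = (-13 + m)*(m + 5*m**2)
((0 + N(-11)) + l)*(-73) = ((0 - 11*(-13 - 64*(-11) + 5*(-11)**2)) + 354)*(-73) = ((0 - 11*(-13 + 704 + 5*121)) + 354)*(-73) = ((0 - 11*(-13 + 704 + 605)) + 354)*(-73) = ((0 - 11*1296) + 354)*(-73) = ((0 - 14256) + 354)*(-73) = (-14256 + 354)*(-73) = -13902*(-73) = 1014846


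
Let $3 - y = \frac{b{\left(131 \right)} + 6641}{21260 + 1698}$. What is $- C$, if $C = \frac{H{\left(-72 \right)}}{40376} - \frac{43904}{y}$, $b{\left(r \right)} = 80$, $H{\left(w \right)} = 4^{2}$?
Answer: $\frac{55902347178}{3447101} \approx 16217.0$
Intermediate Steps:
$H{\left(w \right)} = 16$
$y = \frac{4781}{1766}$ ($y = 3 - \frac{80 + 6641}{21260 + 1698} = 3 - \frac{6721}{22958} = 3 - 6721 \cdot \frac{1}{22958} = 3 - \frac{517}{1766} = \frac{4781}{1766} \approx 2.7072$)
$C = - \frac{55902347178}{3447101}$ ($C = \frac{16}{40376} - \frac{43904}{\frac{4781}{1766}} = 16 \cdot \frac{1}{40376} - \frac{11076352}{683} = \frac{2}{5047} - \frac{11076352}{683} = - \frac{55902347178}{3447101} \approx -16217.0$)
$- C = \left(-1\right) \left(- \frac{55902347178}{3447101}\right) = \frac{55902347178}{3447101}$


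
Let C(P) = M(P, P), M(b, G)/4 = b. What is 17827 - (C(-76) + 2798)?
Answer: 15333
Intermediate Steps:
M(b, G) = 4*b
C(P) = 4*P
17827 - (C(-76) + 2798) = 17827 - (4*(-76) + 2798) = 17827 - (-304 + 2798) = 17827 - 1*2494 = 17827 - 2494 = 15333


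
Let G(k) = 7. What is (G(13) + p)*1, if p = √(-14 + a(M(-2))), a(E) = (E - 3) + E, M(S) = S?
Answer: 7 + I*√21 ≈ 7.0 + 4.5826*I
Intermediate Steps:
a(E) = -3 + 2*E (a(E) = (-3 + E) + E = -3 + 2*E)
p = I*√21 (p = √(-14 + (-3 + 2*(-2))) = √(-14 + (-3 - 4)) = √(-14 - 7) = √(-21) = I*√21 ≈ 4.5826*I)
(G(13) + p)*1 = (7 + I*√21)*1 = 7 + I*√21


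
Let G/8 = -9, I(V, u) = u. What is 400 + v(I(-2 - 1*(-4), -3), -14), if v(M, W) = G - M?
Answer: 331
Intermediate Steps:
G = -72 (G = 8*(-9) = -72)
v(M, W) = -72 - M
400 + v(I(-2 - 1*(-4), -3), -14) = 400 + (-72 - 1*(-3)) = 400 + (-72 + 3) = 400 - 69 = 331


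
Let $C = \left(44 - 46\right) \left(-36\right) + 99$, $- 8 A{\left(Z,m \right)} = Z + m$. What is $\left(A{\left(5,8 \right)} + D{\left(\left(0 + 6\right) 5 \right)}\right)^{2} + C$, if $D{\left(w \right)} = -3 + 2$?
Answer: $\frac{11385}{64} \approx 177.89$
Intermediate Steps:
$D{\left(w \right)} = -1$
$A{\left(Z,m \right)} = - \frac{Z}{8} - \frac{m}{8}$ ($A{\left(Z,m \right)} = - \frac{Z + m}{8} = - \frac{Z}{8} - \frac{m}{8}$)
$C = 171$ ($C = \left(44 - 46\right) \left(-36\right) + 99 = \left(-2\right) \left(-36\right) + 99 = 72 + 99 = 171$)
$\left(A{\left(5,8 \right)} + D{\left(\left(0 + 6\right) 5 \right)}\right)^{2} + C = \left(\left(\left(- \frac{1}{8}\right) 5 - 1\right) - 1\right)^{2} + 171 = \left(\left(- \frac{5}{8} - 1\right) - 1\right)^{2} + 171 = \left(- \frac{13}{8} - 1\right)^{2} + 171 = \left(- \frac{21}{8}\right)^{2} + 171 = \frac{441}{64} + 171 = \frac{11385}{64}$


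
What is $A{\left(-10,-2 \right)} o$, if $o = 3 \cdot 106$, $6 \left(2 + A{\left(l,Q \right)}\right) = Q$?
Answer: $-742$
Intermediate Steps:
$A{\left(l,Q \right)} = -2 + \frac{Q}{6}$
$o = 318$
$A{\left(-10,-2 \right)} o = \left(-2 + \frac{1}{6} \left(-2\right)\right) 318 = \left(-2 - \frac{1}{3}\right) 318 = \left(- \frac{7}{3}\right) 318 = -742$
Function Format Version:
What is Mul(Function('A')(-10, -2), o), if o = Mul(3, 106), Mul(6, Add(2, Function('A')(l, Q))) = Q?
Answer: -742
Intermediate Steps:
Function('A')(l, Q) = Add(-2, Mul(Rational(1, 6), Q))
o = 318
Mul(Function('A')(-10, -2), o) = Mul(Add(-2, Mul(Rational(1, 6), -2)), 318) = Mul(Add(-2, Rational(-1, 3)), 318) = Mul(Rational(-7, 3), 318) = -742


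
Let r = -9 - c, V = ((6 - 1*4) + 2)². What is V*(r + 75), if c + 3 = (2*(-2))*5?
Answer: 1424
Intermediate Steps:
V = 16 (V = ((6 - 4) + 2)² = (2 + 2)² = 4² = 16)
c = -23 (c = -3 + (2*(-2))*5 = -3 - 4*5 = -3 - 20 = -23)
r = 14 (r = -9 - 1*(-23) = -9 + 23 = 14)
V*(r + 75) = 16*(14 + 75) = 16*89 = 1424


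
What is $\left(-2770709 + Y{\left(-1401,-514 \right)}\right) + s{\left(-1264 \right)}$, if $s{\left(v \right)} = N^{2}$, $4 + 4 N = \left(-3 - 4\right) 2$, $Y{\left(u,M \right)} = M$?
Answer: $- \frac{11084811}{4} \approx -2.7712 \cdot 10^{6}$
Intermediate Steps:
$N = - \frac{9}{2}$ ($N = -1 + \frac{\left(-3 - 4\right) 2}{4} = -1 + \frac{\left(-7\right) 2}{4} = -1 + \frac{1}{4} \left(-14\right) = -1 - \frac{7}{2} = - \frac{9}{2} \approx -4.5$)
$s{\left(v \right)} = \frac{81}{4}$ ($s{\left(v \right)} = \left(- \frac{9}{2}\right)^{2} = \frac{81}{4}$)
$\left(-2770709 + Y{\left(-1401,-514 \right)}\right) + s{\left(-1264 \right)} = \left(-2770709 - 514\right) + \frac{81}{4} = -2771223 + \frac{81}{4} = - \frac{11084811}{4}$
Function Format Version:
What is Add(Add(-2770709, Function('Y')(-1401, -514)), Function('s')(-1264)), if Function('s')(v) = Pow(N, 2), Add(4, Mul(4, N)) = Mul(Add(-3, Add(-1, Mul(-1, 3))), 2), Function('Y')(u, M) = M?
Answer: Rational(-11084811, 4) ≈ -2.7712e+6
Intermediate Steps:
N = Rational(-9, 2) (N = Add(-1, Mul(Rational(1, 4), Mul(Add(-3, Add(-1, Mul(-1, 3))), 2))) = Add(-1, Mul(Rational(1, 4), Mul(Add(-3, Add(-1, -3)), 2))) = Add(-1, Mul(Rational(1, 4), Mul(Add(-3, -4), 2))) = Add(-1, Mul(Rational(1, 4), Mul(-7, 2))) = Add(-1, Mul(Rational(1, 4), -14)) = Add(-1, Rational(-7, 2)) = Rational(-9, 2) ≈ -4.5000)
Function('s')(v) = Rational(81, 4) (Function('s')(v) = Pow(Rational(-9, 2), 2) = Rational(81, 4))
Add(Add(-2770709, Function('Y')(-1401, -514)), Function('s')(-1264)) = Add(Add(-2770709, -514), Rational(81, 4)) = Add(-2771223, Rational(81, 4)) = Rational(-11084811, 4)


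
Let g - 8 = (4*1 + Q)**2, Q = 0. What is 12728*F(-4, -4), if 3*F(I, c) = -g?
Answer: -101824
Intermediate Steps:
g = 24 (g = 8 + (4*1 + 0)**2 = 8 + (4 + 0)**2 = 8 + 4**2 = 8 + 16 = 24)
F(I, c) = -8 (F(I, c) = (-1*24)/3 = (1/3)*(-24) = -8)
12728*F(-4, -4) = 12728*(-8) = -101824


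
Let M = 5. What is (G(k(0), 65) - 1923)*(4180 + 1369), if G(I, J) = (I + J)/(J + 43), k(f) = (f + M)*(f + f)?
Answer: -1152077831/108 ≈ -1.0667e+7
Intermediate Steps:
k(f) = 2*f*(5 + f) (k(f) = (f + 5)*(f + f) = (5 + f)*(2*f) = 2*f*(5 + f))
G(I, J) = (I + J)/(43 + J)
(G(k(0), 65) - 1923)*(4180 + 1369) = ((2*0*(5 + 0) + 65)/(43 + 65) - 1923)*(4180 + 1369) = ((2*0*5 + 65)/108 - 1923)*5549 = ((0 + 65)/108 - 1923)*5549 = ((1/108)*65 - 1923)*5549 = (65/108 - 1923)*5549 = -207619/108*5549 = -1152077831/108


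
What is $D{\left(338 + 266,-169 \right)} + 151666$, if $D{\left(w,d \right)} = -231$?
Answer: $151435$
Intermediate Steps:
$D{\left(338 + 266,-169 \right)} + 151666 = -231 + 151666 = 151435$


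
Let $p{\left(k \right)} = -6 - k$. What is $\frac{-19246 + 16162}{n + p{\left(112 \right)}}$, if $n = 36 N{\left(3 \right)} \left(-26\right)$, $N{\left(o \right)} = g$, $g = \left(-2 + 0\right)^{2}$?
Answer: $\frac{1542}{1931} \approx 0.79855$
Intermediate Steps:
$g = 4$ ($g = \left(-2\right)^{2} = 4$)
$N{\left(o \right)} = 4$
$n = -3744$ ($n = 36 \cdot 4 \left(-26\right) = 144 \left(-26\right) = -3744$)
$\frac{-19246 + 16162}{n + p{\left(112 \right)}} = \frac{-19246 + 16162}{-3744 - 118} = - \frac{3084}{-3744 - 118} = - \frac{3084}{-3862} = \left(-3084\right) \left(- \frac{1}{3862}\right) = \frac{1542}{1931}$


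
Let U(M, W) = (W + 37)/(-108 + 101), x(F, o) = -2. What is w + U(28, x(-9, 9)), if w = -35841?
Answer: -35846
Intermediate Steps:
U(M, W) = -37/7 - W/7 (U(M, W) = (37 + W)/(-7) = (37 + W)*(-1/7) = -37/7 - W/7)
w + U(28, x(-9, 9)) = -35841 + (-37/7 - 1/7*(-2)) = -35841 + (-37/7 + 2/7) = -35841 - 5 = -35846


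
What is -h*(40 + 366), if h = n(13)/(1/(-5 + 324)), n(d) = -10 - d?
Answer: 2978822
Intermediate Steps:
h = -7337 (h = (-10 - 1*13)/(1/(-5 + 324)) = (-10 - 13)/(1/319) = -23/1/319 = -23*319 = -7337)
-h*(40 + 366) = -(-7337)*(40 + 366) = -(-7337)*406 = -1*(-2978822) = 2978822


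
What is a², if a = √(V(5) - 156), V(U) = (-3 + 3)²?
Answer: -156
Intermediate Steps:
V(U) = 0 (V(U) = 0² = 0)
a = 2*I*√39 (a = √(0 - 156) = √(-156) = 2*I*√39 ≈ 12.49*I)
a² = (2*I*√39)² = -156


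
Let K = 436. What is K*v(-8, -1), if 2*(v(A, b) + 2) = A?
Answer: -2616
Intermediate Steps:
v(A, b) = -2 + A/2
K*v(-8, -1) = 436*(-2 + (½)*(-8)) = 436*(-2 - 4) = 436*(-6) = -2616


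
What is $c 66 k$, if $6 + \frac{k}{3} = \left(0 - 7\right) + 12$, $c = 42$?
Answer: $-8316$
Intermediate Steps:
$k = -3$ ($k = -18 + 3 \left(\left(0 - 7\right) + 12\right) = -18 + 3 \left(-7 + 12\right) = -18 + 3 \cdot 5 = -18 + 15 = -3$)
$c 66 k = 42 \cdot 66 \left(-3\right) = 2772 \left(-3\right) = -8316$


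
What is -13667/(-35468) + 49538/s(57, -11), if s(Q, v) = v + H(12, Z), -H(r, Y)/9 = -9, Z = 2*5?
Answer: 878985237/1241380 ≈ 708.07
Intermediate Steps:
Z = 10
H(r, Y) = 81 (H(r, Y) = -9*(-9) = 81)
s(Q, v) = 81 + v (s(Q, v) = v + 81 = 81 + v)
-13667/(-35468) + 49538/s(57, -11) = -13667/(-35468) + 49538/(81 - 11) = -13667*(-1/35468) + 49538/70 = 13667/35468 + 49538*(1/70) = 13667/35468 + 24769/35 = 878985237/1241380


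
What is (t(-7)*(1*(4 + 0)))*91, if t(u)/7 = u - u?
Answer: 0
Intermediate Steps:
t(u) = 0 (t(u) = 7*(u - u) = 7*0 = 0)
(t(-7)*(1*(4 + 0)))*91 = (0*(1*(4 + 0)))*91 = (0*(1*4))*91 = (0*4)*91 = 0*91 = 0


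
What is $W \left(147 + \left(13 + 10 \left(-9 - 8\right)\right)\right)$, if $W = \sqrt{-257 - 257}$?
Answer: $- 10 i \sqrt{514} \approx - 226.72 i$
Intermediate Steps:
$W = i \sqrt{514}$ ($W = \sqrt{-514} = i \sqrt{514} \approx 22.672 i$)
$W \left(147 + \left(13 + 10 \left(-9 - 8\right)\right)\right) = i \sqrt{514} \left(147 + \left(13 + 10 \left(-9 - 8\right)\right)\right) = i \sqrt{514} \left(147 + \left(13 + 10 \left(-17\right)\right)\right) = i \sqrt{514} \left(147 + \left(13 - 170\right)\right) = i \sqrt{514} \left(147 - 157\right) = i \sqrt{514} \left(-10\right) = - 10 i \sqrt{514}$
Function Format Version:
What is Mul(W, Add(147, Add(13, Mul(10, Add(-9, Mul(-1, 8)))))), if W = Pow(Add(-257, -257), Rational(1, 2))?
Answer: Mul(-10, I, Pow(514, Rational(1, 2))) ≈ Mul(-226.72, I)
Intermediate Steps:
W = Mul(I, Pow(514, Rational(1, 2))) (W = Pow(-514, Rational(1, 2)) = Mul(I, Pow(514, Rational(1, 2))) ≈ Mul(22.672, I))
Mul(W, Add(147, Add(13, Mul(10, Add(-9, Mul(-1, 8)))))) = Mul(Mul(I, Pow(514, Rational(1, 2))), Add(147, Add(13, Mul(10, Add(-9, Mul(-1, 8)))))) = Mul(Mul(I, Pow(514, Rational(1, 2))), Add(147, Add(13, Mul(10, Add(-9, -8))))) = Mul(Mul(I, Pow(514, Rational(1, 2))), Add(147, Add(13, Mul(10, -17)))) = Mul(Mul(I, Pow(514, Rational(1, 2))), Add(147, Add(13, -170))) = Mul(Mul(I, Pow(514, Rational(1, 2))), Add(147, -157)) = Mul(Mul(I, Pow(514, Rational(1, 2))), -10) = Mul(-10, I, Pow(514, Rational(1, 2)))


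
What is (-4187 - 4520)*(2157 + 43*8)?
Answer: -21776207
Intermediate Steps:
(-4187 - 4520)*(2157 + 43*8) = -8707*(2157 + 344) = -8707*2501 = -21776207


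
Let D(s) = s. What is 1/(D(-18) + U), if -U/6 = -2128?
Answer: 1/12750 ≈ 7.8431e-5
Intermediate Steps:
U = 12768 (U = -6*(-2128) = 12768)
1/(D(-18) + U) = 1/(-18 + 12768) = 1/12750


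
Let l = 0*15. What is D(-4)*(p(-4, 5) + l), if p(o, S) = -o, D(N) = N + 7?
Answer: 12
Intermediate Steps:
D(N) = 7 + N
l = 0
D(-4)*(p(-4, 5) + l) = (7 - 4)*(-1*(-4) + 0) = 3*(4 + 0) = 3*4 = 12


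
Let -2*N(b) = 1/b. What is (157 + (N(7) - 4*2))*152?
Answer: 158460/7 ≈ 22637.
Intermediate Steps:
N(b) = -1/(2*b)
(157 + (N(7) - 4*2))*152 = (157 + (-½/7 - 4*2))*152 = (157 + (-½*⅐ - 8))*152 = (157 + (-1/14 - 8))*152 = (157 - 113/14)*152 = (2085/14)*152 = 158460/7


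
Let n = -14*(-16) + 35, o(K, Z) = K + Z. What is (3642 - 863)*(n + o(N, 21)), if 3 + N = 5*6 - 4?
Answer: 842037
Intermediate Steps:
N = 23 (N = -3 + (5*6 - 4) = -3 + (30 - 4) = -3 + 26 = 23)
n = 259 (n = 224 + 35 = 259)
(3642 - 863)*(n + o(N, 21)) = (3642 - 863)*(259 + (23 + 21)) = 2779*(259 + 44) = 2779*303 = 842037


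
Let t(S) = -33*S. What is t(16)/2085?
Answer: -176/695 ≈ -0.25324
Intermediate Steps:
t(16)/2085 = -33*16/2085 = -528*1/2085 = -176/695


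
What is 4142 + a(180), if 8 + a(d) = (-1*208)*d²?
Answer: -6735066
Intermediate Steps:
a(d) = -8 - 208*d² (a(d) = -8 + (-1*208)*d² = -8 - 208*d²)
4142 + a(180) = 4142 + (-8 - 208*180²) = 4142 + (-8 - 208*32400) = 4142 + (-8 - 6739200) = 4142 - 6739208 = -6735066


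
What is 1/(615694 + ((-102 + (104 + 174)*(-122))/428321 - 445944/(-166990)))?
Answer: 35762661895/22018949016037232 ≈ 1.6242e-6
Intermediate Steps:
1/(615694 + ((-102 + (104 + 174)*(-122))/428321 - 445944/(-166990))) = 1/(615694 + ((-102 + 278*(-122))*(1/428321) - 445944*(-1/166990))) = 1/(615694 + ((-102 - 33916)*(1/428321) + 222972/83495)) = 1/(615694 + (-34018*1/428321 + 222972/83495)) = 1/(615694 + (-34018/428321 + 222972/83495)) = 1/(615694 + 92663257102/35762661895) = 1/(22018949016037232/35762661895) = 35762661895/22018949016037232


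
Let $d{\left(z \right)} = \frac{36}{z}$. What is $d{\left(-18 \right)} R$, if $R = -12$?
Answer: $24$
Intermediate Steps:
$d{\left(-18 \right)} R = \frac{36}{-18} \left(-12\right) = 36 \left(- \frac{1}{18}\right) \left(-12\right) = \left(-2\right) \left(-12\right) = 24$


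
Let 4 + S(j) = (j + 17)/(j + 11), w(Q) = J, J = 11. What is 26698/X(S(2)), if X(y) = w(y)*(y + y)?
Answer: -173537/363 ≈ -478.06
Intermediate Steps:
w(Q) = 11
S(j) = -4 + (17 + j)/(11 + j) (S(j) = -4 + (j + 17)/(j + 11) = -4 + (17 + j)/(11 + j))
X(y) = 22*y (X(y) = 11*(y + y) = 11*(2*y) = 22*y)
26698/X(S(2)) = 26698/((22*(3*(-9 - 1*2)/(11 + 2)))) = 26698/((22*(3*(-9 - 2)/13))) = 26698/((22*(3*(1/13)*(-11)))) = 26698/((22*(-33/13))) = 26698/(-726/13) = 26698*(-13/726) = -173537/363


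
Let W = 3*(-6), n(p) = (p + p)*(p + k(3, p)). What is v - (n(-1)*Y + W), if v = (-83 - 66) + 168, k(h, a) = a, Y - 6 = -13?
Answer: 65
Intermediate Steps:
Y = -7 (Y = 6 - 13 = -7)
n(p) = 4*p**2 (n(p) = (p + p)*(p + p) = (2*p)*(2*p) = 4*p**2)
W = -18
v = 19 (v = -149 + 168 = 19)
v - (n(-1)*Y + W) = 19 - ((4*(-1)**2)*(-7) - 18) = 19 - ((4*1)*(-7) - 18) = 19 - (4*(-7) - 18) = 19 - (-28 - 18) = 19 - 1*(-46) = 19 + 46 = 65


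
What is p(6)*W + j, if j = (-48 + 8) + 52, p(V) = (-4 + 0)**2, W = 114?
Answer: 1836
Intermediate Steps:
p(V) = 16 (p(V) = (-4)**2 = 16)
j = 12 (j = -40 + 52 = 12)
p(6)*W + j = 16*114 + 12 = 1824 + 12 = 1836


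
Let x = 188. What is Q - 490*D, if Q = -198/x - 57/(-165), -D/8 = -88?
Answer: -1783446859/5170 ≈ -3.4496e+5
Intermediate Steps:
D = 704 (D = -8*(-88) = 704)
Q = -3659/5170 (Q = -198/188 - 57/(-165) = -198*1/188 - 57*(-1/165) = -99/94 + 19/55 = -3659/5170 ≈ -0.70774)
Q - 490*D = -3659/5170 - 490*704 = -3659/5170 - 344960 = -1783446859/5170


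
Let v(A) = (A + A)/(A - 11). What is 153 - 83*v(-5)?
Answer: 809/8 ≈ 101.13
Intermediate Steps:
v(A) = 2*A/(-11 + A) (v(A) = (2*A)/(-11 + A) = 2*A/(-11 + A))
153 - 83*v(-5) = 153 - 166*(-5)/(-11 - 5) = 153 - 166*(-5)/(-16) = 153 - 166*(-5)*(-1)/16 = 153 - 83*5/8 = 153 - 415/8 = 809/8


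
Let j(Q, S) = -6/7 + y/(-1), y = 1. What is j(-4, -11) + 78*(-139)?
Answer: -75907/7 ≈ -10844.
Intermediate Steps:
j(Q, S) = -13/7 (j(Q, S) = -6/7 + 1/(-1) = -6*⅐ + 1*(-1) = -6/7 - 1 = -13/7)
j(-4, -11) + 78*(-139) = -13/7 + 78*(-139) = -13/7 - 10842 = -75907/7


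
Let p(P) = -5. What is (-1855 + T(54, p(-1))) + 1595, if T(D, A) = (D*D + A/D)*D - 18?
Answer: 157181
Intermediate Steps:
T(D, A) = -18 + D*(D² + A/D) (T(D, A) = (D² + A/D)*D - 18 = D*(D² + A/D) - 18 = -18 + D*(D² + A/D))
(-1855 + T(54, p(-1))) + 1595 = (-1855 + (-18 - 5 + 54³)) + 1595 = (-1855 + (-18 - 5 + 157464)) + 1595 = (-1855 + 157441) + 1595 = 155586 + 1595 = 157181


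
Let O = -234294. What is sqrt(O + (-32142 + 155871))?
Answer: 9*I*sqrt(1365) ≈ 332.51*I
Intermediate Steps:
sqrt(O + (-32142 + 155871)) = sqrt(-234294 + (-32142 + 155871)) = sqrt(-234294 + 123729) = sqrt(-110565) = 9*I*sqrt(1365)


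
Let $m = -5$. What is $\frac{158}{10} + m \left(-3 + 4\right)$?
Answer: $\frac{54}{5} \approx 10.8$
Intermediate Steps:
$\frac{158}{10} + m \left(-3 + 4\right) = \frac{158}{10} - 5 \left(-3 + 4\right) = 158 \cdot \frac{1}{10} - 5 = \frac{79}{5} - 5 = \frac{54}{5}$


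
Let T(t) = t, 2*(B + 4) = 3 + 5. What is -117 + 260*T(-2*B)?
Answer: -117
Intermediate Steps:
B = 0 (B = -4 + (3 + 5)/2 = -4 + (1/2)*8 = -4 + 4 = 0)
-117 + 260*T(-2*B) = -117 + 260*(-2*0) = -117 + 260*0 = -117 + 0 = -117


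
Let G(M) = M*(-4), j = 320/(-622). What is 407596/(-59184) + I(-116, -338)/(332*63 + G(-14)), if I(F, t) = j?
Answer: -166154349967/24125958108 ≈ -6.8870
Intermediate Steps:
j = -160/311 (j = 320*(-1/622) = -160/311 ≈ -0.51447)
I(F, t) = -160/311
G(M) = -4*M
407596/(-59184) + I(-116, -338)/(332*63 + G(-14)) = 407596/(-59184) - 160/(311*(332*63 - 4*(-14))) = 407596*(-1/59184) - 160/(311*(20916 + 56)) = -101899/14796 - 160/311/20972 = -101899/14796 - 160/311*1/20972 = -101899/14796 - 40/1630573 = -166154349967/24125958108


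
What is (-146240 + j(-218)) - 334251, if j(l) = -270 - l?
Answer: -480543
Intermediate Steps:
(-146240 + j(-218)) - 334251 = (-146240 + (-270 - 1*(-218))) - 334251 = (-146240 + (-270 + 218)) - 334251 = (-146240 - 52) - 334251 = -146292 - 334251 = -480543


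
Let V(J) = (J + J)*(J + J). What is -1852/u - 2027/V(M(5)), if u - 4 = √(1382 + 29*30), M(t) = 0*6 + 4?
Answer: -1014565/35776 - 926*√563/559 ≈ -67.664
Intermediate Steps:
M(t) = 4 (M(t) = 0 + 4 = 4)
u = 4 + 2*√563 (u = 4 + √(1382 + 29*30) = 4 + √(1382 + 870) = 4 + √2252 = 4 + 2*√563 ≈ 51.455)
V(J) = 4*J² (V(J) = (2*J)*(2*J) = 4*J²)
-1852/u - 2027/V(M(5)) = -1852/(4 + 2*√563) - 2027/(4*4²) = -1852/(4 + 2*√563) - 2027/(4*16) = -1852/(4 + 2*√563) - 2027/64 = -2027/64 - 1852/(4 + 2*√563)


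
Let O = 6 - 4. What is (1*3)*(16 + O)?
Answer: 54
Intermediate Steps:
O = 2
(1*3)*(16 + O) = (1*3)*(16 + 2) = 3*18 = 54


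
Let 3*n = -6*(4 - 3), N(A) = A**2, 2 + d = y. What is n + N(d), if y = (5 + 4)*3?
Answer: 623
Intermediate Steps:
y = 27 (y = 9*3 = 27)
d = 25 (d = -2 + 27 = 25)
n = -2 (n = (-6*(4 - 3))/3 = (-6*1)/3 = (1/3)*(-6) = -2)
n + N(d) = -2 + 25**2 = -2 + 625 = 623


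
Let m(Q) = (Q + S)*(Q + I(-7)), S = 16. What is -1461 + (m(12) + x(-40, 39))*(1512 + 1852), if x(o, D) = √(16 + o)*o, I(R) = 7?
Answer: 1788187 - 269120*I*√6 ≈ 1.7882e+6 - 6.5921e+5*I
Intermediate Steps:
x(o, D) = o*√(16 + o)
m(Q) = (7 + Q)*(16 + Q) (m(Q) = (Q + 16)*(Q + 7) = (16 + Q)*(7 + Q) = (7 + Q)*(16 + Q))
-1461 + (m(12) + x(-40, 39))*(1512 + 1852) = -1461 + ((112 + 12² + 23*12) - 40*√(16 - 40))*(1512 + 1852) = -1461 + ((112 + 144 + 276) - 80*I*√6)*3364 = -1461 + (532 - 80*I*√6)*3364 = -1461 + (1789648 - 269120*I*√6) = 1788187 - 269120*I*√6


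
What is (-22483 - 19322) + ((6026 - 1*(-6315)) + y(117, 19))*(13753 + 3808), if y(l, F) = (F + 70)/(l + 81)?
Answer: 42903905137/198 ≈ 2.1669e+8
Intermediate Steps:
y(l, F) = (70 + F)/(81 + l)
(-22483 - 19322) + ((6026 - 1*(-6315)) + y(117, 19))*(13753 + 3808) = (-22483 - 19322) + ((6026 - 1*(-6315)) + (70 + 19)/(81 + 117))*(13753 + 3808) = -41805 + ((6026 + 6315) + 89/198)*17561 = -41805 + (12341 + (1/198)*89)*17561 = -41805 + (12341 + 89/198)*17561 = -41805 + (2443607/198)*17561 = -41805 + 42912182527/198 = 42903905137/198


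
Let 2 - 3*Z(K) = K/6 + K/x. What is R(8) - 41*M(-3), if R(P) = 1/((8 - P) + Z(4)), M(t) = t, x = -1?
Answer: 1977/16 ≈ 123.56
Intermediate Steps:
Z(K) = ⅔ + 5*K/18 (Z(K) = ⅔ - (K/6 + K/(-1))/3 = ⅔ - (K*(⅙) + K*(-1))/3 = ⅔ - (K/6 - K)/3 = ⅔ - (-5)*K/18 = ⅔ + 5*K/18)
R(P) = 1/(88/9 - P) (R(P) = 1/((8 - P) + (⅔ + (5/18)*4)) = 1/((8 - P) + (⅔ + 10/9)) = 1/((8 - P) + 16/9) = 1/(88/9 - P))
R(8) - 41*M(-3) = -9/(-88 + 9*8) - 41*(-3) = -9/(-88 + 72) + 123 = -9/(-16) + 123 = -9*(-1/16) + 123 = 9/16 + 123 = 1977/16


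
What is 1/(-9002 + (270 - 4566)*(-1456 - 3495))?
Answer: 1/21260494 ≈ 4.7036e-8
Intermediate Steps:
1/(-9002 + (270 - 4566)*(-1456 - 3495)) = 1/(-9002 - 4296*(-4951)) = 1/(-9002 + 21269496) = 1/21260494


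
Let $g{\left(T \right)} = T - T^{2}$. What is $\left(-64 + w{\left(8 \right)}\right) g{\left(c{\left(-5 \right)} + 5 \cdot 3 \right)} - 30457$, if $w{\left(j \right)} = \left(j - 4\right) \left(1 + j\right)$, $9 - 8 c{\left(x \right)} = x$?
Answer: $- \frac{92281}{4} \approx -23070.0$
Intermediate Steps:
$c{\left(x \right)} = \frac{9}{8} - \frac{x}{8}$
$w{\left(j \right)} = \left(1 + j\right) \left(-4 + j\right)$ ($w{\left(j \right)} = \left(-4 + j\right) \left(1 + j\right) = \left(1 + j\right) \left(-4 + j\right)$)
$\left(-64 + w{\left(8 \right)}\right) g{\left(c{\left(-5 \right)} + 5 \cdot 3 \right)} - 30457 = \left(-64 - \left(28 - 64\right)\right) \left(\left(\frac{9}{8} - - \frac{5}{8}\right) + 5 \cdot 3\right) \left(1 - \left(\left(\frac{9}{8} - - \frac{5}{8}\right) + 5 \cdot 3\right)\right) - 30457 = \left(-64 - -36\right) \left(\left(\frac{9}{8} + \frac{5}{8}\right) + 15\right) \left(1 - \left(\left(\frac{9}{8} + \frac{5}{8}\right) + 15\right)\right) - 30457 = \left(-64 + 36\right) \left(\frac{7}{4} + 15\right) \left(1 - \left(\frac{7}{4} + 15\right)\right) - 30457 = - 28 \frac{67 \left(1 - \frac{67}{4}\right)}{4} - 30457 = - 28 \cdot \frac{67}{4} \left(- \frac{63}{4}\right) - 30457 = \left(-28\right) \left(- \frac{4221}{16}\right) - 30457 = \frac{29547}{4} - 30457 = - \frac{92281}{4}$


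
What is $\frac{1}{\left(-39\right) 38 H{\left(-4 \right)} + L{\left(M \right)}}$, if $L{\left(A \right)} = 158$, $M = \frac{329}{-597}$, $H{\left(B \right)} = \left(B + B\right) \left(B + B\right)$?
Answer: $- \frac{1}{94690} \approx -1.0561 \cdot 10^{-5}$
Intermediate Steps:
$H{\left(B \right)} = 4 B^{2}$ ($H{\left(B \right)} = 2 B 2 B = 4 B^{2}$)
$M = - \frac{329}{597}$ ($M = 329 \left(- \frac{1}{597}\right) = - \frac{329}{597} \approx -0.55109$)
$\frac{1}{\left(-39\right) 38 H{\left(-4 \right)} + L{\left(M \right)}} = \frac{1}{\left(-39\right) 38 \cdot 4 \left(-4\right)^{2} + 158} = \frac{1}{- 1482 \cdot 4 \cdot 16 + 158} = \frac{1}{\left(-1482\right) 64 + 158} = \frac{1}{-94848 + 158} = \frac{1}{-94690} = - \frac{1}{94690}$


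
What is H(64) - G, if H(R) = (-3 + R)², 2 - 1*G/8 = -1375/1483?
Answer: 5483515/1483 ≈ 3697.6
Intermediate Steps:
G = 34728/1483 (G = 16 - (-11000)/1483 = 16 - 8*(-1375/1483) = 16 + 11000/1483 = 34728/1483 ≈ 23.417)
H(64) - G = (-3 + 64)² - 1*34728/1483 = 61² - 34728/1483 = 3721 - 34728/1483 = 5483515/1483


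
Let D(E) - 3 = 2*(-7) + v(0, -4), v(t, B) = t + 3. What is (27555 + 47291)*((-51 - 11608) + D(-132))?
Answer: -873228282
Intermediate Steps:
v(t, B) = 3 + t
D(E) = -8 (D(E) = 3 + (2*(-7) + (3 + 0)) = 3 + (-14 + 3) = 3 - 11 = -8)
(27555 + 47291)*((-51 - 11608) + D(-132)) = (27555 + 47291)*((-51 - 11608) - 8) = 74846*(-11659 - 8) = 74846*(-11667) = -873228282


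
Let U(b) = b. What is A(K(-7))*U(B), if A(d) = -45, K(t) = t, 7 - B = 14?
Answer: 315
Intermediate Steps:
B = -7 (B = 7 - 1*14 = 7 - 14 = -7)
A(K(-7))*U(B) = -45*(-7) = 315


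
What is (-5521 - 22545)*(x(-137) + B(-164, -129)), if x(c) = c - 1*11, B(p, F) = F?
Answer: 7774282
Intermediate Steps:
x(c) = -11 + c (x(c) = c - 11 = -11 + c)
(-5521 - 22545)*(x(-137) + B(-164, -129)) = (-5521 - 22545)*((-11 - 137) - 129) = -28066*(-148 - 129) = -28066*(-277) = 7774282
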